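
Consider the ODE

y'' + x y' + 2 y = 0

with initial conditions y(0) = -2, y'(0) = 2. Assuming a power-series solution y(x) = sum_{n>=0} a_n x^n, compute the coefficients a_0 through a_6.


Ansatz: y(x) = sum_{n>=0} a_n x^n, so y'(x) = sum_{n>=1} n a_n x^(n-1) and y''(x) = sum_{n>=2} n(n-1) a_n x^(n-2).
Substitute into P(x) y'' + Q(x) y' + R(x) y = 0 with P(x) = 1, Q(x) = x, R(x) = 2, and match powers of x.
Initial conditions: a_0 = -2, a_1 = 2.
Setting the coefficient of each power of x to zero and solving order by order (substituting the coefficients already found):
  x^0: 2 a_2 + 2 a_0 = 0  ->  2 a_2 = -2 a_0 = 4  ->  a_2 = 2
  x^1: 6 a_3 + 3 a_1 = 0  ->  6 a_3 = -3 a_1 = -6  ->  a_3 = -1
  x^2: 12 a_4 + 4 a_2 = 0  ->  12 a_4 = -4 a_2 = -8  ->  a_4 = -2/3
  x^3: 20 a_5 + 5 a_3 = 0  ->  20 a_5 = -5 a_3 = 5  ->  a_5 = 1/4
  x^4: 30 a_6 + 6 a_4 = 0  ->  30 a_6 = -6 a_4 = 4  ->  a_6 = 2/15
Truncated series: y(x) = -2 + 2 x + 2 x^2 - x^3 - (2/3) x^4 + (1/4) x^5 + (2/15) x^6 + O(x^7).

a_0 = -2; a_1 = 2; a_2 = 2; a_3 = -1; a_4 = -2/3; a_5 = 1/4; a_6 = 2/15


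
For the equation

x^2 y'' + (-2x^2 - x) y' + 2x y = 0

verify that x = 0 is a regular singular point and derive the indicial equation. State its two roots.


Divide by x^2 to reach normal form y'' + P_1(x) y' + P_2(x) y = 0 with P_1(x) = -2 - 1/x and P_2(x) = 2/x.
x = 0 is a singular point because the y'-coefficient -2 - 1/x has a pole at x = 0 and the y-coefficient 2/x has a pole at x = 0.
It is a regular singular point because x P_1(x) = p(x) = -2x - 1 and x^2 P_2(x) = q(x) = 2x are polynomials, hence analytic at x = 0.
p(0) = -1,  q(0) = 0.
Indicial equation: r(r-1) + p(0) r + q(0) = 0, i.e. r^2 + (p(0) - 1) r + q(0) = 0, i.e. r^2 - 2 r = 0.
Discriminant: (-2)^2 - 4(0) = 4, so r = (2 ± 2)/2.
Solving: r_1 = 2, r_2 = 0.

indicial: r^2 - 2 r = 0; roots r_1 = 2, r_2 = 0


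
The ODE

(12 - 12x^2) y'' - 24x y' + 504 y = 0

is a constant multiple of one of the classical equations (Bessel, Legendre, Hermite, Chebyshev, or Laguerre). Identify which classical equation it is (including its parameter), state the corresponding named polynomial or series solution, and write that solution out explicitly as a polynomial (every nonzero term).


All three coefficients share the factor 12; dividing through by 12 gives  (1 - x^2) y'' - 2x y' + 42 y = 0.
This matches the Legendre equation (1 - x^2) y'' - 2x y' + n(n+1) y = 0 (note the -2x y' term) with n(n+1) = 42, so n = 6; the polynomial solution is P_6(x).
With y = sum_k a_k x^k, matching x^k gives (k+2)(k+1) a_{k+2} = [k(k+1) - n(n+1)] a_k = (k - 6)(k + 7) a_k. The right side vanishes at k = 6, so the series with the parity of 6 terminates at degree 6.
Standard normalization (P_n(1) = 1): leading coefficient (2n)!/(2^n (n!)^2) = 479001600/(64*518400) = 231/16, so a_6 = 231/16. Work downward with a_k = (k+1)(k+2) a_{k+2} / ((k - 6)(k + 7)):
  a_4 = (5)(6)(231/16) / ((4 - 6)(4 + 7)) = (3465/8)/(-22) = -315/16
  a_2 = (3)(4)(-315/16) / ((2 - 6)(2 + 7)) = (-945/4)/(-36) = 105/16
  a_0 = (1)(2)(105/16) / ((0 - 6)(0 + 7)) = (105/8)/(-42) = -5/16
Hence P_6(x) = 231 x^6/16 - 315 x^4/16 + 105 x^2/16 - 5/16.

P_6(x); series = 231 x^6/16 - 315 x^4/16 + 105 x^2/16 - 5/16


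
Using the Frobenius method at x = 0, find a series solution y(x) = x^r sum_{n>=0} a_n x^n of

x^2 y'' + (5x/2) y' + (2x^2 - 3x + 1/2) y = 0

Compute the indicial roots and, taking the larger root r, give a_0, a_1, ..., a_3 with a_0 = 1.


Write in Frobenius form y'' + (p(x)/x) y' + (q(x)/x^2) y = 0:
  p(x) = 5/2,  q(x) = 2x^2 - 3x + 1/2.
Indicial equation: r(r-1) + (5/2) r + (1/2) = 0 -> roots r_1 = -1/2, r_2 = -1.
Take r = r_1 = -1/2. Let y(x) = x^r sum_{n>=0} a_n x^n with a_0 = 1.
Substitute y = x^r sum a_n x^n and match x^{r+n}. The recurrence is
  D(n) a_n - 3 a_{n-1} + 2 a_{n-2} = 0,  where D(n) = (r+n)(r+n-1) + (5/2)(r+n) + (1/2).
  a_n = [3 a_{n-1} - 2 a_{n-2}] / D(n).
Since the indicial polynomial factors as (r - r_1)(r - r_2), D(n) = (r_1 + n - r_1)(r_1 + n - r_2) = n(n + 1/2).
Evaluating step by step (a_0 = 1):
  n = 1: D(1) = 1(1 + 1/2) = 3/2; numerator = 3(1) = 3; a_1 = (3)/(3/2) = 2
  n = 2: D(2) = 2(2 + 1/2) = 5; numerator = 3(2) - 2(1) = 4; a_2 = (4)/(5) = 4/5
  n = 3: D(3) = 3(3 + 1/2) = 21/2; numerator = 3(4/5) - 2(2) = -8/5; a_3 = (-8/5)/(21/2) = -16/105

r = -1/2; a_0 = 1; a_1 = 2; a_2 = 4/5; a_3 = -16/105


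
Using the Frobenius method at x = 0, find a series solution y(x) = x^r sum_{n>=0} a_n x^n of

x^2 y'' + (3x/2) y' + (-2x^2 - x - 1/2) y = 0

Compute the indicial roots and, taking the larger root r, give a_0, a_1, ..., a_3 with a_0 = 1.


Write in Frobenius form y'' + (p(x)/x) y' + (q(x)/x^2) y = 0:
  p(x) = 3/2,  q(x) = -2x^2 - x - 1/2.
Indicial equation: r(r-1) + (3/2) r + (-1/2) = 0 -> roots r_1 = 1/2, r_2 = -1.
Take r = r_1 = 1/2. Let y(x) = x^r sum_{n>=0} a_n x^n with a_0 = 1.
Substitute y = x^r sum a_n x^n and match x^{r+n}. The recurrence is
  D(n) a_n - 1 a_{n-1} - 2 a_{n-2} = 0,  where D(n) = (r+n)(r+n-1) + (3/2)(r+n) + (-1/2).
  a_n = [1 a_{n-1} + 2 a_{n-2}] / D(n).
Since the indicial polynomial factors as (r - r_1)(r - r_2), D(n) = (r_1 + n - r_1)(r_1 + n - r_2) = n(n + 3/2).
Evaluating step by step (a_0 = 1):
  n = 1: D(1) = 1(1 + 3/2) = 5/2; numerator = 1(1) = 1; a_1 = (1)/(5/2) = 2/5
  n = 2: D(2) = 2(2 + 3/2) = 7; numerator = 1(2/5) + 2(1) = 12/5; a_2 = (12/5)/(7) = 12/35
  n = 3: D(3) = 3(3 + 3/2) = 27/2; numerator = 1(12/35) + 2(2/5) = 8/7; a_3 = (8/7)/(27/2) = 16/189

r = 1/2; a_0 = 1; a_1 = 2/5; a_2 = 12/35; a_3 = 16/189


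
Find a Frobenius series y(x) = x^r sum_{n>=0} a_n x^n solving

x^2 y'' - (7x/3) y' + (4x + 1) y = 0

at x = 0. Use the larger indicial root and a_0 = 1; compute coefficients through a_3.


Write in Frobenius form y'' + (p(x)/x) y' + (q(x)/x^2) y = 0:
  p(x) = -7/3,  q(x) = 4x + 1.
Indicial equation: r(r-1) + (-7/3) r + (1) = 0 -> roots r_1 = 3, r_2 = 1/3.
Take r = r_1 = 3. Let y(x) = x^r sum_{n>=0} a_n x^n with a_0 = 1.
Substitute y = x^r sum a_n x^n and match x^{r+n}. The recurrence is
  D(n) a_n + 4 a_{n-1} = 0,  where D(n) = (r+n)(r+n-1) + (-7/3)(r+n) + (1).
  a_n = -4 / D(n) * a_{n-1}.
Since the indicial polynomial factors as (r - r_1)(r - r_2), D(n) = (r_1 + n - r_1)(r_1 + n - r_2) = n(n + 8/3).
Evaluating step by step (a_0 = 1):
  n = 1: D(1) = 1(1 + 8/3) = 11/3; numerator = -4(1) = -4; a_1 = (-4)/(11/3) = -12/11
  n = 2: D(2) = 2(2 + 8/3) = 28/3; numerator = -4(-12/11) = 48/11; a_2 = (48/11)/(28/3) = 36/77
  n = 3: D(3) = 3(3 + 8/3) = 17; numerator = -4(36/77) = -144/77; a_3 = (-144/77)/(17) = -144/1309

r = 3; a_0 = 1; a_1 = -12/11; a_2 = 36/77; a_3 = -144/1309


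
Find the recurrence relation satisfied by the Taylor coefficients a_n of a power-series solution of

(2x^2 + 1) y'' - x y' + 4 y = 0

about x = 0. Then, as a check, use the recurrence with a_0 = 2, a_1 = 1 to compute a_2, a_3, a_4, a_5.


Substitute y = sum_n a_n x^n.
(1 + 2 x^2) y'' contributes (n+2)(n+1) a_{n+2} + 2 n(n-1) a_n at x^n.
-x y'(x) contributes -n a_n at x^n.
4 y(x) contributes 4 a_n at x^n.
Matching x^n: (n+2)(n+1) a_{n+2} + (2 n(n-1) - n + 4) a_n = 0.
Thus a_{n+2} = (-2 n(n-1) + n - 4) / ((n+1)(n+2)) * a_n.

Check with a_0 = 2, a_1 = 1 (apply the recurrence for n = 0, 1, 2, 3): a_0 = 2, a_1 = 1, a_2 = -4, a_3 = -1/2, a_4 = 2, a_5 = 13/40.

a_(n+2) = (-2 n(n-1) + n - 4) / ((n+1)(n+2)) * a_n; check: a_0 = 2, a_1 = 1, a_2 = -4, a_3 = -1/2, a_4 = 2, a_5 = 13/40


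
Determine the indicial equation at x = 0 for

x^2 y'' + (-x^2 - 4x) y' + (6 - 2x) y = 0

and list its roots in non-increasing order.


Divide by x^2 to reach normal form y'' + P_1(x) y' + P_2(x) y = 0 with P_1(x) = -1 - 4/x and P_2(x) = -2/x + 6/x^2.
x = 0 is a singular point because the y'-coefficient -1 - 4/x has a pole at x = 0 and the y-coefficient -2/x + 6/x^2 has a pole at x = 0.
It is a regular singular point because x P_1(x) = p(x) = -x - 4 and x^2 P_2(x) = q(x) = 6 - 2x are polynomials, hence analytic at x = 0.
p(0) = -4,  q(0) = 6.
Indicial equation: r(r-1) + p(0) r + q(0) = 0, i.e. r^2 + (p(0) - 1) r + q(0) = 0, i.e. r^2 - 5 r + 6 = 0.
Discriminant: (-5)^2 - 4(6) = 1, so r = (5 ± 1)/2.
Solving: r_1 = 3, r_2 = 2.

indicial: r^2 - 5 r + 6 = 0; roots r_1 = 3, r_2 = 2


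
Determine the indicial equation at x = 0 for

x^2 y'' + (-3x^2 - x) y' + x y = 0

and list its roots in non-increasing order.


Divide by x^2 to reach normal form y'' + P_1(x) y' + P_2(x) y = 0 with P_1(x) = -3 - 1/x and P_2(x) = 1/x.
x = 0 is a singular point because the y'-coefficient -3 - 1/x has a pole at x = 0 and the y-coefficient 1/x has a pole at x = 0.
It is a regular singular point because x P_1(x) = p(x) = -3x - 1 and x^2 P_2(x) = q(x) = x are polynomials, hence analytic at x = 0.
p(0) = -1,  q(0) = 0.
Indicial equation: r(r-1) + p(0) r + q(0) = 0, i.e. r^2 + (p(0) - 1) r + q(0) = 0, i.e. r^2 - 2 r = 0.
Discriminant: (-2)^2 - 4(0) = 4, so r = (2 ± 2)/2.
Solving: r_1 = 2, r_2 = 0.

indicial: r^2 - 2 r = 0; roots r_1 = 2, r_2 = 0


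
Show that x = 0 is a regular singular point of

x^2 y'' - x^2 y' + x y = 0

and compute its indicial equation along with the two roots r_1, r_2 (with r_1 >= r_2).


Divide by x^2 to reach normal form y'' + P_1(x) y' + P_2(x) y = 0 with P_1(x) = -1 and P_2(x) = 1/x.
x = 0 is a singular point because the y-coefficient 1/x has a pole at x = 0.
It is a regular singular point because x P_1(x) = p(x) = -x and x^2 P_2(x) = q(x) = x are polynomials, hence analytic at x = 0.
p(0) = 0,  q(0) = 0.
Indicial equation: r(r-1) + p(0) r + q(0) = 0, i.e. r^2 + (p(0) - 1) r + q(0) = 0, i.e. r^2 - 1 r = 0.
Discriminant: (-1)^2 - 4(0) = 1, so r = (1 ± 1)/2.
Solving: r_1 = 1, r_2 = 0.

indicial: r^2 - 1 r = 0; roots r_1 = 1, r_2 = 0


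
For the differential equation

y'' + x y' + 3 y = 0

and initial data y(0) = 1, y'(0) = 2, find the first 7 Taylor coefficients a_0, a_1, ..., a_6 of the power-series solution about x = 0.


Ansatz: y(x) = sum_{n>=0} a_n x^n, so y'(x) = sum_{n>=1} n a_n x^(n-1) and y''(x) = sum_{n>=2} n(n-1) a_n x^(n-2).
Substitute into P(x) y'' + Q(x) y' + R(x) y = 0 with P(x) = 1, Q(x) = x, R(x) = 3, and match powers of x.
Initial conditions: a_0 = 1, a_1 = 2.
Setting the coefficient of each power of x to zero and solving order by order (substituting the coefficients already found):
  x^0: 2 a_2 + 3 a_0 = 0  ->  2 a_2 = -3 a_0 = -3  ->  a_2 = -3/2
  x^1: 6 a_3 + 4 a_1 = 0  ->  6 a_3 = -4 a_1 = -8  ->  a_3 = -4/3
  x^2: 12 a_4 + 5 a_2 = 0  ->  12 a_4 = -5 a_2 = 15/2  ->  a_4 = 5/8
  x^3: 20 a_5 + 6 a_3 = 0  ->  20 a_5 = -6 a_3 = 8  ->  a_5 = 2/5
  x^4: 30 a_6 + 7 a_4 = 0  ->  30 a_6 = -7 a_4 = -35/8  ->  a_6 = -7/48
Truncated series: y(x) = 1 + 2 x - (3/2) x^2 - (4/3) x^3 + (5/8) x^4 + (2/5) x^5 - (7/48) x^6 + O(x^7).

a_0 = 1; a_1 = 2; a_2 = -3/2; a_3 = -4/3; a_4 = 5/8; a_5 = 2/5; a_6 = -7/48


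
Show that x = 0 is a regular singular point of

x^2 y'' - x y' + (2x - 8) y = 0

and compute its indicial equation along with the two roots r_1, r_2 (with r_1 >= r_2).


Divide by x^2 to reach normal form y'' + P_1(x) y' + P_2(x) y = 0 with P_1(x) = -1/x and P_2(x) = 2/x - 8/x^2.
x = 0 is a singular point because the y'-coefficient -1/x has a pole at x = 0 and the y-coefficient 2/x - 8/x^2 has a pole at x = 0.
It is a regular singular point because x P_1(x) = p(x) = -1 and x^2 P_2(x) = q(x) = 2x - 8 are polynomials, hence analytic at x = 0.
p(0) = -1,  q(0) = -8.
Indicial equation: r(r-1) + p(0) r + q(0) = 0, i.e. r^2 + (p(0) - 1) r + q(0) = 0, i.e. r^2 - 2 r - 8 = 0.
Discriminant: (-2)^2 - 4(-8) = 36, so r = (2 ± 6)/2.
Solving: r_1 = 4, r_2 = -2.

indicial: r^2 - 2 r - 8 = 0; roots r_1 = 4, r_2 = -2


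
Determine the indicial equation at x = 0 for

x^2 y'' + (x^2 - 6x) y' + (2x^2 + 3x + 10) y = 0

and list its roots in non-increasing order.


Divide by x^2 to reach normal form y'' + P_1(x) y' + P_2(x) y = 0 with P_1(x) = 1 - 6/x and P_2(x) = 2 + 3/x + 10/x^2.
x = 0 is a singular point because the y'-coefficient 1 - 6/x has a pole at x = 0 and the y-coefficient 2 + 3/x + 10/x^2 has a pole at x = 0.
It is a regular singular point because x P_1(x) = p(x) = x - 6 and x^2 P_2(x) = q(x) = 2x^2 + 3x + 10 are polynomials, hence analytic at x = 0.
p(0) = -6,  q(0) = 10.
Indicial equation: r(r-1) + p(0) r + q(0) = 0, i.e. r^2 + (p(0) - 1) r + q(0) = 0, i.e. r^2 - 7 r + 10 = 0.
Discriminant: (-7)^2 - 4(10) = 9, so r = (7 ± 3)/2.
Solving: r_1 = 5, r_2 = 2.

indicial: r^2 - 7 r + 10 = 0; roots r_1 = 5, r_2 = 2


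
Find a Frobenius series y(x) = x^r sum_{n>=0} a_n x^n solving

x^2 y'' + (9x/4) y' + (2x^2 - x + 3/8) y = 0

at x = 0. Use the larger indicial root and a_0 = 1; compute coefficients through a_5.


Write in Frobenius form y'' + (p(x)/x) y' + (q(x)/x^2) y = 0:
  p(x) = 9/4,  q(x) = 2x^2 - x + 3/8.
Indicial equation: r(r-1) + (9/4) r + (3/8) = 0 -> roots r_1 = -1/2, r_2 = -3/4.
Take r = r_1 = -1/2. Let y(x) = x^r sum_{n>=0} a_n x^n with a_0 = 1.
Substitute y = x^r sum a_n x^n and match x^{r+n}. The recurrence is
  D(n) a_n - 1 a_{n-1} + 2 a_{n-2} = 0,  where D(n) = (r+n)(r+n-1) + (9/4)(r+n) + (3/8).
  a_n = [1 a_{n-1} - 2 a_{n-2}] / D(n).
Since the indicial polynomial factors as (r - r_1)(r - r_2), D(n) = (r_1 + n - r_1)(r_1 + n - r_2) = n(n + 1/4).
Evaluating step by step (a_0 = 1):
  n = 1: D(1) = 1(1 + 1/4) = 5/4; numerator = 1(1) = 1; a_1 = (1)/(5/4) = 4/5
  n = 2: D(2) = 2(2 + 1/4) = 9/2; numerator = 1(4/5) - 2(1) = -6/5; a_2 = (-6/5)/(9/2) = -4/15
  n = 3: D(3) = 3(3 + 1/4) = 39/4; numerator = 1(-4/15) - 2(4/5) = -28/15; a_3 = (-28/15)/(39/4) = -112/585
  n = 4: D(4) = 4(4 + 1/4) = 17; numerator = 1(-112/585) - 2(-4/15) = 40/117; a_4 = (40/117)/(17) = 40/1989
  n = 5: D(5) = 5(5 + 1/4) = 105/4; numerator = 1(40/1989) - 2(-112/585) = 1336/3315; a_5 = (1336/3315)/(105/4) = 5344/348075

r = -1/2; a_0 = 1; a_1 = 4/5; a_2 = -4/15; a_3 = -112/585; a_4 = 40/1989; a_5 = 5344/348075


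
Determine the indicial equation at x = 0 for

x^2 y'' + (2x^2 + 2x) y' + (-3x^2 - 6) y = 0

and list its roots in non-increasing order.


Divide by x^2 to reach normal form y'' + P_1(x) y' + P_2(x) y = 0 with P_1(x) = 2 + 2/x and P_2(x) = -3 - 6/x^2.
x = 0 is a singular point because the y'-coefficient 2 + 2/x has a pole at x = 0 and the y-coefficient -3 - 6/x^2 has a pole at x = 0.
It is a regular singular point because x P_1(x) = p(x) = 2x + 2 and x^2 P_2(x) = q(x) = -3x^2 - 6 are polynomials, hence analytic at x = 0.
p(0) = 2,  q(0) = -6.
Indicial equation: r(r-1) + p(0) r + q(0) = 0, i.e. r^2 + (p(0) - 1) r + q(0) = 0, i.e. r^2 + 1 r - 6 = 0.
Discriminant: (1)^2 - 4(-6) = 25, so r = (-1 ± 5)/2.
Solving: r_1 = 2, r_2 = -3.

indicial: r^2 + 1 r - 6 = 0; roots r_1 = 2, r_2 = -3


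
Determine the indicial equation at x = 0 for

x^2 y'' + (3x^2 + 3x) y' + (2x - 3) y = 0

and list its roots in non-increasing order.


Divide by x^2 to reach normal form y'' + P_1(x) y' + P_2(x) y = 0 with P_1(x) = 3 + 3/x and P_2(x) = 2/x - 3/x^2.
x = 0 is a singular point because the y'-coefficient 3 + 3/x has a pole at x = 0 and the y-coefficient 2/x - 3/x^2 has a pole at x = 0.
It is a regular singular point because x P_1(x) = p(x) = 3x + 3 and x^2 P_2(x) = q(x) = 2x - 3 are polynomials, hence analytic at x = 0.
p(0) = 3,  q(0) = -3.
Indicial equation: r(r-1) + p(0) r + q(0) = 0, i.e. r^2 + (p(0) - 1) r + q(0) = 0, i.e. r^2 + 2 r - 3 = 0.
Discriminant: (2)^2 - 4(-3) = 16, so r = (-2 ± 4)/2.
Solving: r_1 = 1, r_2 = -3.

indicial: r^2 + 2 r - 3 = 0; roots r_1 = 1, r_2 = -3


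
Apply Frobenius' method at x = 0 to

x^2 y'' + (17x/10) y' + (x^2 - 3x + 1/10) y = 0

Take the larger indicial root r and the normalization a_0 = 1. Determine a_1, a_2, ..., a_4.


Write in Frobenius form y'' + (p(x)/x) y' + (q(x)/x^2) y = 0:
  p(x) = 17/10,  q(x) = x^2 - 3x + 1/10.
Indicial equation: r(r-1) + (17/10) r + (1/10) = 0 -> roots r_1 = -1/5, r_2 = -1/2.
Take r = r_1 = -1/5. Let y(x) = x^r sum_{n>=0} a_n x^n with a_0 = 1.
Substitute y = x^r sum a_n x^n and match x^{r+n}. The recurrence is
  D(n) a_n - 3 a_{n-1} + 1 a_{n-2} = 0,  where D(n) = (r+n)(r+n-1) + (17/10)(r+n) + (1/10).
  a_n = [3 a_{n-1} - 1 a_{n-2}] / D(n).
Since the indicial polynomial factors as (r - r_1)(r - r_2), D(n) = (r_1 + n - r_1)(r_1 + n - r_2) = n(n + 3/10).
Evaluating step by step (a_0 = 1):
  n = 1: D(1) = 1(1 + 3/10) = 13/10; numerator = 3(1) = 3; a_1 = (3)/(13/10) = 30/13
  n = 2: D(2) = 2(2 + 3/10) = 23/5; numerator = 3(30/13) - 1(1) = 77/13; a_2 = (77/13)/(23/5) = 385/299
  n = 3: D(3) = 3(3 + 3/10) = 99/10; numerator = 3(385/299) - 1(30/13) = 465/299; a_3 = (465/299)/(99/10) = 1550/9867
  n = 4: D(4) = 4(4 + 3/10) = 86/5; numerator = 3(1550/9867) - 1(385/299) = -2685/3289; a_4 = (-2685/3289)/(86/5) = -13425/282854

r = -1/5; a_0 = 1; a_1 = 30/13; a_2 = 385/299; a_3 = 1550/9867; a_4 = -13425/282854


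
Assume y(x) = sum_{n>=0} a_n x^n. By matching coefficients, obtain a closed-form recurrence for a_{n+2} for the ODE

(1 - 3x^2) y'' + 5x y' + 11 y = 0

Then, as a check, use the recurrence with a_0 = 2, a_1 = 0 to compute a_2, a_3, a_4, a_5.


Substitute y = sum_n a_n x^n.
(1 - 3 x^2) y'' contributes (n+2)(n+1) a_{n+2} - 3 n(n-1) a_n at x^n.
5 x y'(x) contributes 5 n a_n at x^n.
11 y(x) contributes 11 a_n at x^n.
Matching x^n: (n+2)(n+1) a_{n+2} + (-3 n(n-1) + 5 n + 11) a_n = 0.
Thus a_{n+2} = (3 n(n-1) - 5 n - 11) / ((n+1)(n+2)) * a_n.

Check with a_0 = 2, a_1 = 0 (apply the recurrence for n = 0, 1, 2, 3): a_0 = 2, a_1 = 0, a_2 = -11, a_3 = 0, a_4 = 55/4, a_5 = 0.

a_(n+2) = (3 n(n-1) - 5 n - 11) / ((n+1)(n+2)) * a_n; check: a_0 = 2, a_1 = 0, a_2 = -11, a_3 = 0, a_4 = 55/4, a_5 = 0


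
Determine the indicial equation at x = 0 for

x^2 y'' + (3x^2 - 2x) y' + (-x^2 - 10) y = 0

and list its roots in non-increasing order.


Divide by x^2 to reach normal form y'' + P_1(x) y' + P_2(x) y = 0 with P_1(x) = 3 - 2/x and P_2(x) = -1 - 10/x^2.
x = 0 is a singular point because the y'-coefficient 3 - 2/x has a pole at x = 0 and the y-coefficient -1 - 10/x^2 has a pole at x = 0.
It is a regular singular point because x P_1(x) = p(x) = 3x - 2 and x^2 P_2(x) = q(x) = -x^2 - 10 are polynomials, hence analytic at x = 0.
p(0) = -2,  q(0) = -10.
Indicial equation: r(r-1) + p(0) r + q(0) = 0, i.e. r^2 + (p(0) - 1) r + q(0) = 0, i.e. r^2 - 3 r - 10 = 0.
Discriminant: (-3)^2 - 4(-10) = 49, so r = (3 ± 7)/2.
Solving: r_1 = 5, r_2 = -2.

indicial: r^2 - 3 r - 10 = 0; roots r_1 = 5, r_2 = -2


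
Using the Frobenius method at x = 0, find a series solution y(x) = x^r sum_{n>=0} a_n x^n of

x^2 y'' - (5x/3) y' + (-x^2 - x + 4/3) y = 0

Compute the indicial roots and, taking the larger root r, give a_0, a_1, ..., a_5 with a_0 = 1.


Write in Frobenius form y'' + (p(x)/x) y' + (q(x)/x^2) y = 0:
  p(x) = -5/3,  q(x) = -x^2 - x + 4/3.
Indicial equation: r(r-1) + (-5/3) r + (4/3) = 0 -> roots r_1 = 2, r_2 = 2/3.
Take r = r_1 = 2. Let y(x) = x^r sum_{n>=0} a_n x^n with a_0 = 1.
Substitute y = x^r sum a_n x^n and match x^{r+n}. The recurrence is
  D(n) a_n - 1 a_{n-1} - 1 a_{n-2} = 0,  where D(n) = (r+n)(r+n-1) + (-5/3)(r+n) + (4/3).
  a_n = [1 a_{n-1} + 1 a_{n-2}] / D(n).
Since the indicial polynomial factors as (r - r_1)(r - r_2), D(n) = (r_1 + n - r_1)(r_1 + n - r_2) = n(n + 4/3).
Evaluating step by step (a_0 = 1):
  n = 1: D(1) = 1(1 + 4/3) = 7/3; numerator = 1(1) = 1; a_1 = (1)/(7/3) = 3/7
  n = 2: D(2) = 2(2 + 4/3) = 20/3; numerator = 1(3/7) + 1(1) = 10/7; a_2 = (10/7)/(20/3) = 3/14
  n = 3: D(3) = 3(3 + 4/3) = 13; numerator = 1(3/14) + 1(3/7) = 9/14; a_3 = (9/14)/(13) = 9/182
  n = 4: D(4) = 4(4 + 4/3) = 64/3; numerator = 1(9/182) + 1(3/14) = 24/91; a_4 = (24/91)/(64/3) = 9/728
  n = 5: D(5) = 5(5 + 4/3) = 95/3; numerator = 1(9/728) + 1(9/182) = 45/728; a_5 = (45/728)/(95/3) = 27/13832

r = 2; a_0 = 1; a_1 = 3/7; a_2 = 3/14; a_3 = 9/182; a_4 = 9/728; a_5 = 27/13832


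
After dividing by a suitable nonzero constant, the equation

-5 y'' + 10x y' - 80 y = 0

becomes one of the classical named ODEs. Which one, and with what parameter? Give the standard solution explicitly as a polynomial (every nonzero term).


All three coefficients share the factor -5; dividing through by -5 gives  y'' - 2x y' + 16 y = 0.
This matches the Hermite equation y'' - 2x y' + 2n y = 0 with 2n = 16, so n = 8; the polynomial solution is H_8(x).
With y = sum_k a_k x^k, matching x^k gives (k+2)(k+1) a_{k+2} = 2(k - n) a_k = 2(k - 8) a_k. The right side vanishes at k = 8, so the series with the parity of 8 terminates at degree 8.
Standard normalization: leading coefficient of H_n is 2^n, so a_8 = 2^8 = 256. Work downward with a_k = (k+1)(k+2) a_{k+2} / (2(k - n)):
  a_6 = (7)(8)(256) / (2(6 - 8)) = 14336/(-4) = -3584
  a_4 = (5)(6)(-3584) / (2(4 - 8)) = -107520/(-8) = 13440
  a_2 = (3)(4)(13440) / (2(2 - 8)) = 161280/(-12) = -13440
  a_0 = (1)(2)(-13440) / (2(0 - 8)) = -26880/(-16) = 1680
Hence H_8(x) = 256 x^8 - 3584 x^6 + 13440 x^4 - 13440 x^2 + 1680.

H_8(x); series = 256 x^8 - 3584 x^6 + 13440 x^4 - 13440 x^2 + 1680


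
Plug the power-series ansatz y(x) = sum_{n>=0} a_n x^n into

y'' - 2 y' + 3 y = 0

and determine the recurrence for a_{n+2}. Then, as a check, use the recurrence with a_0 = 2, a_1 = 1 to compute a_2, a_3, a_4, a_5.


Substitute y = sum_n a_n x^n.
y''(x) has coefficient (n+2)(n+1) a_{n+2} at x^n;
-2 y'(x) has coefficient -2 (n+1) a_{n+1} at x^n;
3 y(x) has coefficient 3 a_n at x^n.
Matching x^n: (n+2)(n+1) a_{n+2} - 2 (n+1) a_{n+1} + 3 a_n = 0.
Thus a_{n+2} = [2 (n+1) a_{n+1} - 3 a_n] / ((n+1)(n+2)).

Check with a_0 = 2, a_1 = 1 (apply the recurrence for n = 0, 1, 2, 3): a_0 = 2, a_1 = 1, a_2 = -2, a_3 = -11/6, a_4 = -5/12, a_5 = 13/120.

a_(n+2) = [2 (n+1) a_(n+1) - 3 a_n] / ((n+1)(n+2)); check: a_0 = 2, a_1 = 1, a_2 = -2, a_3 = -11/6, a_4 = -5/12, a_5 = 13/120


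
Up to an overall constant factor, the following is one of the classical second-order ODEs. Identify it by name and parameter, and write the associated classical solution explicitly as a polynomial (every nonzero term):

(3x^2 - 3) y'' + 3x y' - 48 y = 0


All three coefficients share the factor -3; dividing through by -3 gives  (1 - x^2) y'' - x y' + 16 y = 0.
This matches the Chebyshev equation (1 - x^2) y'' - x y' + n^2 y = 0 (note the -x y' term, not -2x y') with n^2 = 16, so n = 4; the polynomial solution is T_4(x).
With y = sum_k a_k x^k, matching x^k gives (k+2)(k+1) a_{k+2} = (k^2 - n^2) a_k = (k - 4)(k + 4) a_k. The right side vanishes at k = 4, so the series with the parity of 4 terminates at degree 4.
Standard normalization: leading coefficient of T_n is 2^(n-1), so a_4 = 2^3 = 8. Work downward with a_k = (k+1)(k+2) a_{k+2} / ((k - 4)(k + 4)):
  a_2 = (3)(4)(8) / ((2 - 4)(2 + 4)) = 96/(-12) = -8
  a_0 = (1)(2)(-8) / ((0 - 4)(0 + 4)) = -16/(-16) = 1
Hence T_4(x) = 8 x^4 - 8 x^2 + 1.

T_4(x); series = 8 x^4 - 8 x^2 + 1


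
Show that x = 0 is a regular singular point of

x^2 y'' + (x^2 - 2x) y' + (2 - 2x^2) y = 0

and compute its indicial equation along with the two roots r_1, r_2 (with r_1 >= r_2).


Divide by x^2 to reach normal form y'' + P_1(x) y' + P_2(x) y = 0 with P_1(x) = 1 - 2/x and P_2(x) = -2 + 2/x^2.
x = 0 is a singular point because the y'-coefficient 1 - 2/x has a pole at x = 0 and the y-coefficient -2 + 2/x^2 has a pole at x = 0.
It is a regular singular point because x P_1(x) = p(x) = x - 2 and x^2 P_2(x) = q(x) = 2 - 2x^2 are polynomials, hence analytic at x = 0.
p(0) = -2,  q(0) = 2.
Indicial equation: r(r-1) + p(0) r + q(0) = 0, i.e. r^2 + (p(0) - 1) r + q(0) = 0, i.e. r^2 - 3 r + 2 = 0.
Discriminant: (-3)^2 - 4(2) = 1, so r = (3 ± 1)/2.
Solving: r_1 = 2, r_2 = 1.

indicial: r^2 - 3 r + 2 = 0; roots r_1 = 2, r_2 = 1


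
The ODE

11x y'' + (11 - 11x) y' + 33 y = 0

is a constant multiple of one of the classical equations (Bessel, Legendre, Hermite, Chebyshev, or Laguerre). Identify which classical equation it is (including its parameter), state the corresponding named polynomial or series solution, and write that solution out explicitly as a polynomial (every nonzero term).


All three coefficients share the factor 11; dividing through by 11 gives  x y'' + (1 - x) y' + 3 y = 0.
This matches the Laguerre equation x y'' + (1 - x) y' + n y = 0 with n = 3; the polynomial solution is L_3(x).
With y = sum_k a_k x^k, matching x^k gives (k+1)k a_{k+1} + (k+1) a_{k+1} - k a_k + n a_k = 0, i.e. (k+1)^2 a_{k+1} = (k - n) a_k = (k - 3) a_k. The right side vanishes at k = 3, so the series terminates at degree 3.
Standard normalization L_n(0) = 1 gives a_0 = 1. Work upward with a_{k+1} = (k - 3) a_k / (k+1)^2:
  a_1 = (0 - 3)(1) / 1^2 = -3/1 = -3
  a_2 = (1 - 3)(-3) / 2^2 = 6/4 = 3/2
  a_3 = (2 - 3)(3/2) / 3^2 = (-3/2)/9 = -1/6
Hence L_3(x) = -x^3/6 + 3 x^2/2 - 3 x + 1.

L_3(x); series = -x^3/6 + 3 x^2/2 - 3 x + 1


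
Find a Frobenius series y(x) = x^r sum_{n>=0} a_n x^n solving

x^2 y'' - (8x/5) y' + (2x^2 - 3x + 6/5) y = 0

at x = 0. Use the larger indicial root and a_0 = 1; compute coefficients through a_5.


Write in Frobenius form y'' + (p(x)/x) y' + (q(x)/x^2) y = 0:
  p(x) = -8/5,  q(x) = 2x^2 - 3x + 6/5.
Indicial equation: r(r-1) + (-8/5) r + (6/5) = 0 -> roots r_1 = 2, r_2 = 3/5.
Take r = r_1 = 2. Let y(x) = x^r sum_{n>=0} a_n x^n with a_0 = 1.
Substitute y = x^r sum a_n x^n and match x^{r+n}. The recurrence is
  D(n) a_n - 3 a_{n-1} + 2 a_{n-2} = 0,  where D(n) = (r+n)(r+n-1) + (-8/5)(r+n) + (6/5).
  a_n = [3 a_{n-1} - 2 a_{n-2}] / D(n).
Since the indicial polynomial factors as (r - r_1)(r - r_2), D(n) = (r_1 + n - r_1)(r_1 + n - r_2) = n(n + 7/5).
Evaluating step by step (a_0 = 1):
  n = 1: D(1) = 1(1 + 7/5) = 12/5; numerator = 3(1) = 3; a_1 = (3)/(12/5) = 5/4
  n = 2: D(2) = 2(2 + 7/5) = 34/5; numerator = 3(5/4) - 2(1) = 7/4; a_2 = (7/4)/(34/5) = 35/136
  n = 3: D(3) = 3(3 + 7/5) = 66/5; numerator = 3(35/136) - 2(5/4) = -235/136; a_3 = (-235/136)/(66/5) = -1175/8976
  n = 4: D(4) = 4(4 + 7/5) = 108/5; numerator = 3(-1175/8976) - 2(35/136) = -2715/2992; a_4 = (-2715/2992)/(108/5) = -4525/107712
  n = 5: D(5) = 5(5 + 7/5) = 32; numerator = 3(-4525/107712) - 2(-1175/8976) = 1625/11968; a_5 = (1625/11968)/(32) = 1625/382976

r = 2; a_0 = 1; a_1 = 5/4; a_2 = 35/136; a_3 = -1175/8976; a_4 = -4525/107712; a_5 = 1625/382976


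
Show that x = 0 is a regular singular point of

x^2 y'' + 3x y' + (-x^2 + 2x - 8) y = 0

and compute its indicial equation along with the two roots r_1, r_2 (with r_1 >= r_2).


Divide by x^2 to reach normal form y'' + P_1(x) y' + P_2(x) y = 0 with P_1(x) = 3/x and P_2(x) = -1 + 2/x - 8/x^2.
x = 0 is a singular point because the y'-coefficient 3/x has a pole at x = 0 and the y-coefficient -1 + 2/x - 8/x^2 has a pole at x = 0.
It is a regular singular point because x P_1(x) = p(x) = 3 and x^2 P_2(x) = q(x) = -x^2 + 2x - 8 are polynomials, hence analytic at x = 0.
p(0) = 3,  q(0) = -8.
Indicial equation: r(r-1) + p(0) r + q(0) = 0, i.e. r^2 + (p(0) - 1) r + q(0) = 0, i.e. r^2 + 2 r - 8 = 0.
Discriminant: (2)^2 - 4(-8) = 36, so r = (-2 ± 6)/2.
Solving: r_1 = 2, r_2 = -4.

indicial: r^2 + 2 r - 8 = 0; roots r_1 = 2, r_2 = -4


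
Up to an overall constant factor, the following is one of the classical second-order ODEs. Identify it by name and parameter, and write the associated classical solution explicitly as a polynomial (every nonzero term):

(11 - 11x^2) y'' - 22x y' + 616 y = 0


All three coefficients share the factor 11; dividing through by 11 gives  (1 - x^2) y'' - 2x y' + 56 y = 0.
This matches the Legendre equation (1 - x^2) y'' - 2x y' + n(n+1) y = 0 (note the -2x y' term) with n(n+1) = 56, so n = 7; the polynomial solution is P_7(x).
With y = sum_k a_k x^k, matching x^k gives (k+2)(k+1) a_{k+2} = [k(k+1) - n(n+1)] a_k = (k - 7)(k + 8) a_k. The right side vanishes at k = 7, so the series with the parity of 7 terminates at degree 7.
Standard normalization (P_n(1) = 1): leading coefficient (2n)!/(2^n (n!)^2) = 87178291200/(128*25401600) = 429/16, so a_7 = 429/16. Work downward with a_k = (k+1)(k+2) a_{k+2} / ((k - 7)(k + 8)):
  a_5 = (6)(7)(429/16) / ((5 - 7)(5 + 8)) = (9009/8)/(-26) = -693/16
  a_3 = (4)(5)(-693/16) / ((3 - 7)(3 + 8)) = (-3465/4)/(-44) = 315/16
  a_1 = (2)(3)(315/16) / ((1 - 7)(1 + 8)) = (945/8)/(-54) = -35/16
Hence P_7(x) = 429 x^7/16 - 693 x^5/16 + 315 x^3/16 - 35 x/16.

P_7(x); series = 429 x^7/16 - 693 x^5/16 + 315 x^3/16 - 35 x/16


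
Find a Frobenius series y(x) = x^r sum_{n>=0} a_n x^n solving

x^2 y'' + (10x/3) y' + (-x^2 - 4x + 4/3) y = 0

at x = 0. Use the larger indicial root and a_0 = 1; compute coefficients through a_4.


Write in Frobenius form y'' + (p(x)/x) y' + (q(x)/x^2) y = 0:
  p(x) = 10/3,  q(x) = -x^2 - 4x + 4/3.
Indicial equation: r(r-1) + (10/3) r + (4/3) = 0 -> roots r_1 = -1, r_2 = -4/3.
Take r = r_1 = -1. Let y(x) = x^r sum_{n>=0} a_n x^n with a_0 = 1.
Substitute y = x^r sum a_n x^n and match x^{r+n}. The recurrence is
  D(n) a_n - 4 a_{n-1} - 1 a_{n-2} = 0,  where D(n) = (r+n)(r+n-1) + (10/3)(r+n) + (4/3).
  a_n = [4 a_{n-1} + 1 a_{n-2}] / D(n).
Since the indicial polynomial factors as (r - r_1)(r - r_2), D(n) = (r_1 + n - r_1)(r_1 + n - r_2) = n(n + 1/3).
Evaluating step by step (a_0 = 1):
  n = 1: D(1) = 1(1 + 1/3) = 4/3; numerator = 4(1) = 4; a_1 = (4)/(4/3) = 3
  n = 2: D(2) = 2(2 + 1/3) = 14/3; numerator = 4(3) + 1(1) = 13; a_2 = (13)/(14/3) = 39/14
  n = 3: D(3) = 3(3 + 1/3) = 10; numerator = 4(39/14) + 1(3) = 99/7; a_3 = (99/7)/(10) = 99/70
  n = 4: D(4) = 4(4 + 1/3) = 52/3; numerator = 4(99/70) + 1(39/14) = 591/70; a_4 = (591/70)/(52/3) = 1773/3640

r = -1; a_0 = 1; a_1 = 3; a_2 = 39/14; a_3 = 99/70; a_4 = 1773/3640


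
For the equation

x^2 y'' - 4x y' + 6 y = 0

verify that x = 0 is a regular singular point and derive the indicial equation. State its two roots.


Divide by x^2 to reach normal form y'' + P_1(x) y' + P_2(x) y = 0 with P_1(x) = -4/x and P_2(x) = 6/x^2.
x = 0 is a singular point because the y'-coefficient -4/x has a pole at x = 0 and the y-coefficient 6/x^2 has a pole at x = 0.
It is a regular singular point because x P_1(x) = p(x) = -4 and x^2 P_2(x) = q(x) = 6 are polynomials, hence analytic at x = 0.
p(0) = -4,  q(0) = 6.
Indicial equation: r(r-1) + p(0) r + q(0) = 0, i.e. r^2 + (p(0) - 1) r + q(0) = 0, i.e. r^2 - 5 r + 6 = 0.
Discriminant: (-5)^2 - 4(6) = 1, so r = (5 ± 1)/2.
Solving: r_1 = 3, r_2 = 2.

indicial: r^2 - 5 r + 6 = 0; roots r_1 = 3, r_2 = 2


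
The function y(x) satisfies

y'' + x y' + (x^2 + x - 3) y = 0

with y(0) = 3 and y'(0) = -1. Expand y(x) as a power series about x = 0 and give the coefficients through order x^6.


Ansatz: y(x) = sum_{n>=0} a_n x^n, so y'(x) = sum_{n>=1} n a_n x^(n-1) and y''(x) = sum_{n>=2} n(n-1) a_n x^(n-2).
Substitute into P(x) y'' + Q(x) y' + R(x) y = 0 with P(x) = 1, Q(x) = x, R(x) = x^2 + x - 3, and match powers of x.
Initial conditions: a_0 = 3, a_1 = -1.
Setting the coefficient of each power of x to zero and solving order by order (substituting the coefficients already found):
  x^0: 2 a_2 - 3 a_0 = 0  ->  2 a_2 = 3 a_0 = 9  ->  a_2 = 9/2
  x^1: 6 a_3 - 2 a_1 + a_0 = 0  ->  6 a_3 = 2 a_1 - a_0 = -5  ->  a_3 = -5/6
  x^2: 12 a_4 - a_2 + a_1 + a_0 = 0  ->  12 a_4 = a_2 - a_1 - a_0 = 5/2  ->  a_4 = 5/24
  x^3: 20 a_5 + a_2 + a_1 = 0  ->  20 a_5 = -a_2 - a_1 = -7/2  ->  a_5 = -7/40
  x^4: 30 a_6 + a_4 + a_3 + a_2 = 0  ->  30 a_6 = -a_4 - a_3 - a_2 = -31/8  ->  a_6 = -31/240
Truncated series: y(x) = 3 - x + (9/2) x^2 - (5/6) x^3 + (5/24) x^4 - (7/40) x^5 - (31/240) x^6 + O(x^7).

a_0 = 3; a_1 = -1; a_2 = 9/2; a_3 = -5/6; a_4 = 5/24; a_5 = -7/40; a_6 = -31/240


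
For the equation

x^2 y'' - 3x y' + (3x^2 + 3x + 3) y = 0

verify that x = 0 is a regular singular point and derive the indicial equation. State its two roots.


Divide by x^2 to reach normal form y'' + P_1(x) y' + P_2(x) y = 0 with P_1(x) = -3/x and P_2(x) = 3 + 3/x + 3/x^2.
x = 0 is a singular point because the y'-coefficient -3/x has a pole at x = 0 and the y-coefficient 3 + 3/x + 3/x^2 has a pole at x = 0.
It is a regular singular point because x P_1(x) = p(x) = -3 and x^2 P_2(x) = q(x) = 3x^2 + 3x + 3 are polynomials, hence analytic at x = 0.
p(0) = -3,  q(0) = 3.
Indicial equation: r(r-1) + p(0) r + q(0) = 0, i.e. r^2 + (p(0) - 1) r + q(0) = 0, i.e. r^2 - 4 r + 3 = 0.
Discriminant: (-4)^2 - 4(3) = 4, so r = (4 ± 2)/2.
Solving: r_1 = 3, r_2 = 1.

indicial: r^2 - 4 r + 3 = 0; roots r_1 = 3, r_2 = 1


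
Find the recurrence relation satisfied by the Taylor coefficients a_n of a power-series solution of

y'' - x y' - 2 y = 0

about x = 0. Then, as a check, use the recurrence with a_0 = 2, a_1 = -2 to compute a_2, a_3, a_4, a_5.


Substitute y = sum_n a_n x^n.
y''(x) has coefficient (n+2)(n+1) a_{n+2} at x^n;
-x y'(x) has coefficient -n a_n at x^n (shift);
-2 y(x) has coefficient -2 a_n at x^n.
Matching x^n: (n+2)(n+1) a_{n+2} + (-n - 2) a_n = 0.
Thus a_{n+2} = (n + 2) / ((n+1)(n+2)) * a_n.

Check with a_0 = 2, a_1 = -2 (apply the recurrence for n = 0, 1, 2, 3): a_0 = 2, a_1 = -2, a_2 = 2, a_3 = -1, a_4 = 2/3, a_5 = -1/4.

a_(n+2) = (n + 2) / ((n+1)(n+2)) * a_n; check: a_0 = 2, a_1 = -2, a_2 = 2, a_3 = -1, a_4 = 2/3, a_5 = -1/4


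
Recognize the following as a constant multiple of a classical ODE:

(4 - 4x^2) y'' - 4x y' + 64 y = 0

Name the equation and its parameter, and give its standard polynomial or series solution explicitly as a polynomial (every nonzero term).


All three coefficients share the factor 4; dividing through by 4 gives  (1 - x^2) y'' - x y' + 16 y = 0.
This matches the Chebyshev equation (1 - x^2) y'' - x y' + n^2 y = 0 (note the -x y' term, not -2x y') with n^2 = 16, so n = 4; the polynomial solution is T_4(x).
With y = sum_k a_k x^k, matching x^k gives (k+2)(k+1) a_{k+2} = (k^2 - n^2) a_k = (k - 4)(k + 4) a_k. The right side vanishes at k = 4, so the series with the parity of 4 terminates at degree 4.
Standard normalization: leading coefficient of T_n is 2^(n-1), so a_4 = 2^3 = 8. Work downward with a_k = (k+1)(k+2) a_{k+2} / ((k - 4)(k + 4)):
  a_2 = (3)(4)(8) / ((2 - 4)(2 + 4)) = 96/(-12) = -8
  a_0 = (1)(2)(-8) / ((0 - 4)(0 + 4)) = -16/(-16) = 1
Hence T_4(x) = 8 x^4 - 8 x^2 + 1.

T_4(x); series = 8 x^4 - 8 x^2 + 1


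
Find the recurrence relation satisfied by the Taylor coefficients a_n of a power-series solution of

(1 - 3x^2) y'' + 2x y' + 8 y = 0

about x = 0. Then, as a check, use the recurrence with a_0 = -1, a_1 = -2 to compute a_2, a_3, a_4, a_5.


Substitute y = sum_n a_n x^n.
(1 - 3 x^2) y'' contributes (n+2)(n+1) a_{n+2} - 3 n(n-1) a_n at x^n.
2 x y'(x) contributes 2 n a_n at x^n.
8 y(x) contributes 8 a_n at x^n.
Matching x^n: (n+2)(n+1) a_{n+2} + (-3 n(n-1) + 2 n + 8) a_n = 0.
Thus a_{n+2} = (3 n(n-1) - 2 n - 8) / ((n+1)(n+2)) * a_n.

Check with a_0 = -1, a_1 = -2 (apply the recurrence for n = 0, 1, 2, 3): a_0 = -1, a_1 = -2, a_2 = 4, a_3 = 10/3, a_4 = -2, a_5 = 2/3.

a_(n+2) = (3 n(n-1) - 2 n - 8) / ((n+1)(n+2)) * a_n; check: a_0 = -1, a_1 = -2, a_2 = 4, a_3 = 10/3, a_4 = -2, a_5 = 2/3


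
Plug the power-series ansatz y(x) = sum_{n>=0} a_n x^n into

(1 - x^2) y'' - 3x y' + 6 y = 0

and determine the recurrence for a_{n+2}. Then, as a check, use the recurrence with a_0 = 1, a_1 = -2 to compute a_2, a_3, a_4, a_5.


Substitute y = sum_n a_n x^n.
(1 - 1 x^2) y'' contributes (n+2)(n+1) a_{n+2} - n(n-1) a_n at x^n.
-3 x y'(x) contributes -3 n a_n at x^n.
6 y(x) contributes 6 a_n at x^n.
Matching x^n: (n+2)(n+1) a_{n+2} + (-n(n-1) - 3 n + 6) a_n = 0.
Thus a_{n+2} = (n(n-1) + 3 n - 6) / ((n+1)(n+2)) * a_n.

Check with a_0 = 1, a_1 = -2 (apply the recurrence for n = 0, 1, 2, 3): a_0 = 1, a_1 = -2, a_2 = -3, a_3 = 1, a_4 = -1/2, a_5 = 9/20.

a_(n+2) = (n(n-1) + 3 n - 6) / ((n+1)(n+2)) * a_n; check: a_0 = 1, a_1 = -2, a_2 = -3, a_3 = 1, a_4 = -1/2, a_5 = 9/20


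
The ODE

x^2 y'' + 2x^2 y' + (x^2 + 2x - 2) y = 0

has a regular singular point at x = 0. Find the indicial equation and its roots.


Divide by x^2 to reach normal form y'' + P_1(x) y' + P_2(x) y = 0 with P_1(x) = 2 and P_2(x) = 1 + 2/x - 2/x^2.
x = 0 is a singular point because the y-coefficient 1 + 2/x - 2/x^2 has a pole at x = 0.
It is a regular singular point because x P_1(x) = p(x) = 2x and x^2 P_2(x) = q(x) = x^2 + 2x - 2 are polynomials, hence analytic at x = 0.
p(0) = 0,  q(0) = -2.
Indicial equation: r(r-1) + p(0) r + q(0) = 0, i.e. r^2 + (p(0) - 1) r + q(0) = 0, i.e. r^2 - 1 r - 2 = 0.
Discriminant: (-1)^2 - 4(-2) = 9, so r = (1 ± 3)/2.
Solving: r_1 = 2, r_2 = -1.

indicial: r^2 - 1 r - 2 = 0; roots r_1 = 2, r_2 = -1


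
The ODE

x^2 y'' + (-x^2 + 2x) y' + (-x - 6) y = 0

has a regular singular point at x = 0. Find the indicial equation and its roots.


Divide by x^2 to reach normal form y'' + P_1(x) y' + P_2(x) y = 0 with P_1(x) = -1 + 2/x and P_2(x) = -1/x - 6/x^2.
x = 0 is a singular point because the y'-coefficient -1 + 2/x has a pole at x = 0 and the y-coefficient -1/x - 6/x^2 has a pole at x = 0.
It is a regular singular point because x P_1(x) = p(x) = 2 - x and x^2 P_2(x) = q(x) = -x - 6 are polynomials, hence analytic at x = 0.
p(0) = 2,  q(0) = -6.
Indicial equation: r(r-1) + p(0) r + q(0) = 0, i.e. r^2 + (p(0) - 1) r + q(0) = 0, i.e. r^2 + 1 r - 6 = 0.
Discriminant: (1)^2 - 4(-6) = 25, so r = (-1 ± 5)/2.
Solving: r_1 = 2, r_2 = -3.

indicial: r^2 + 1 r - 6 = 0; roots r_1 = 2, r_2 = -3


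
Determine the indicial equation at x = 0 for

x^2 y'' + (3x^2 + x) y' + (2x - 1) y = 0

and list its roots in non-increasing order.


Divide by x^2 to reach normal form y'' + P_1(x) y' + P_2(x) y = 0 with P_1(x) = 3 + 1/x and P_2(x) = 2/x - 1/x^2.
x = 0 is a singular point because the y'-coefficient 3 + 1/x has a pole at x = 0 and the y-coefficient 2/x - 1/x^2 has a pole at x = 0.
It is a regular singular point because x P_1(x) = p(x) = 3x + 1 and x^2 P_2(x) = q(x) = 2x - 1 are polynomials, hence analytic at x = 0.
p(0) = 1,  q(0) = -1.
Indicial equation: r(r-1) + p(0) r + q(0) = 0, i.e. r^2 + (p(0) - 1) r + q(0) = 0, i.e. r^2 - 1 = 0.
Discriminant: (0)^2 - 4(-1) = 4, so r = (0 ± 2)/2.
Solving: r_1 = 1, r_2 = -1.

indicial: r^2 - 1 = 0; roots r_1 = 1, r_2 = -1


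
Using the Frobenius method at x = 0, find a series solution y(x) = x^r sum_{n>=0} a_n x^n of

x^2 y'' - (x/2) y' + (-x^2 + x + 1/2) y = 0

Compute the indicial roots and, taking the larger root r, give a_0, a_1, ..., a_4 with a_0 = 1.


Write in Frobenius form y'' + (p(x)/x) y' + (q(x)/x^2) y = 0:
  p(x) = -1/2,  q(x) = -x^2 + x + 1/2.
Indicial equation: r(r-1) + (-1/2) r + (1/2) = 0 -> roots r_1 = 1, r_2 = 1/2.
Take r = r_1 = 1. Let y(x) = x^r sum_{n>=0} a_n x^n with a_0 = 1.
Substitute y = x^r sum a_n x^n and match x^{r+n}. The recurrence is
  D(n) a_n + 1 a_{n-1} - 1 a_{n-2} = 0,  where D(n) = (r+n)(r+n-1) + (-1/2)(r+n) + (1/2).
  a_n = [-1 a_{n-1} + 1 a_{n-2}] / D(n).
Since the indicial polynomial factors as (r - r_1)(r - r_2), D(n) = (r_1 + n - r_1)(r_1 + n - r_2) = n(n + 1/2).
Evaluating step by step (a_0 = 1):
  n = 1: D(1) = 1(1 + 1/2) = 3/2; numerator = -1(1) = -1; a_1 = (-1)/(3/2) = -2/3
  n = 2: D(2) = 2(2 + 1/2) = 5; numerator = -1(-2/3) + 1(1) = 5/3; a_2 = (5/3)/(5) = 1/3
  n = 3: D(3) = 3(3 + 1/2) = 21/2; numerator = -1(1/3) + 1(-2/3) = -1; a_3 = (-1)/(21/2) = -2/21
  n = 4: D(4) = 4(4 + 1/2) = 18; numerator = -1(-2/21) + 1(1/3) = 3/7; a_4 = (3/7)/(18) = 1/42

r = 1; a_0 = 1; a_1 = -2/3; a_2 = 1/3; a_3 = -2/21; a_4 = 1/42


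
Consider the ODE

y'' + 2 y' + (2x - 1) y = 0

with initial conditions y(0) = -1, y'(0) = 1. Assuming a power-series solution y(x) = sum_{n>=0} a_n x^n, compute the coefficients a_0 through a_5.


Ansatz: y(x) = sum_{n>=0} a_n x^n, so y'(x) = sum_{n>=1} n a_n x^(n-1) and y''(x) = sum_{n>=2} n(n-1) a_n x^(n-2).
Substitute into P(x) y'' + Q(x) y' + R(x) y = 0 with P(x) = 1, Q(x) = 2, R(x) = 2x - 1, and match powers of x.
Initial conditions: a_0 = -1, a_1 = 1.
Setting the coefficient of each power of x to zero and solving order by order (substituting the coefficients already found):
  x^0: 2 a_2 + 2 a_1 - a_0 = 0  ->  2 a_2 = -2 a_1 + a_0 = -3  ->  a_2 = -3/2
  x^1: 6 a_3 + 4 a_2 - a_1 + 2 a_0 = 0  ->  6 a_3 = -4 a_2 + a_1 - 2 a_0 = 9  ->  a_3 = 3/2
  x^2: 12 a_4 + 6 a_3 - a_2 + 2 a_1 = 0  ->  12 a_4 = -6 a_3 + a_2 - 2 a_1 = -25/2  ->  a_4 = -25/24
  x^3: 20 a_5 + 8 a_4 - a_3 + 2 a_2 = 0  ->  20 a_5 = -8 a_4 + a_3 - 2 a_2 = 77/6  ->  a_5 = 77/120
Truncated series: y(x) = -1 + x - (3/2) x^2 + (3/2) x^3 - (25/24) x^4 + (77/120) x^5 + O(x^6).

a_0 = -1; a_1 = 1; a_2 = -3/2; a_3 = 3/2; a_4 = -25/24; a_5 = 77/120


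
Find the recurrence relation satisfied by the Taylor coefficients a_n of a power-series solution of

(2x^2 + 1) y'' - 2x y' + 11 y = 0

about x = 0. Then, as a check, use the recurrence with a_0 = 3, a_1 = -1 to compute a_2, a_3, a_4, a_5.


Substitute y = sum_n a_n x^n.
(1 + 2 x^2) y'' contributes (n+2)(n+1) a_{n+2} + 2 n(n-1) a_n at x^n.
-2 x y'(x) contributes -2 n a_n at x^n.
11 y(x) contributes 11 a_n at x^n.
Matching x^n: (n+2)(n+1) a_{n+2} + (2 n(n-1) - 2 n + 11) a_n = 0.
Thus a_{n+2} = (-2 n(n-1) + 2 n - 11) / ((n+1)(n+2)) * a_n.

Check with a_0 = 3, a_1 = -1 (apply the recurrence for n = 0, 1, 2, 3): a_0 = 3, a_1 = -1, a_2 = -33/2, a_3 = 3/2, a_4 = 121/8, a_5 = -51/40.

a_(n+2) = (-2 n(n-1) + 2 n - 11) / ((n+1)(n+2)) * a_n; check: a_0 = 3, a_1 = -1, a_2 = -33/2, a_3 = 3/2, a_4 = 121/8, a_5 = -51/40
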